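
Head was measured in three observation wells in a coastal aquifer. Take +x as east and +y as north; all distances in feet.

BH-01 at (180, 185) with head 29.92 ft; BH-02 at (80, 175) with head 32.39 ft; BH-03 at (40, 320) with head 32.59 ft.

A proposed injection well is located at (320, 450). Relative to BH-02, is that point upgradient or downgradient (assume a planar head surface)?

Differences from BH-01: to BH-02 (Δx, Δy, Δh) = (-100, -10, +2.47); to BH-03 = (-140, 135, +2.67).
Determinant of the coordinate differences = (-100)·135 − (-140)·(-10) = -14900.
∂h/∂x = [(+2.47)·135 − (+2.67)·(-10)] / -14900 = -0.02417
∂h/∂y = [(-100)·(+2.67) − (-140)·(+2.47)] / -14900 = -0.005289
Head at (320, 450) = 29.92 + (-0.02417)·(140) + (-0.005289)·(265) = 25.13 ft.
That is lower than the 32.39 ft at BH-02, so the point is downgradient.

downgradient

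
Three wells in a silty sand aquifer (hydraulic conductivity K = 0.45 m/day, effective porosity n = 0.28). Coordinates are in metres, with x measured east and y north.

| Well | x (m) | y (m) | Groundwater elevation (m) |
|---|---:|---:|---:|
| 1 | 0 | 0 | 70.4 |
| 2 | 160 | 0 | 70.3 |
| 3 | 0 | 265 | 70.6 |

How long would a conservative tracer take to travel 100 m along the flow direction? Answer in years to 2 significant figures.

170 years

∂h/∂x = (70.3 − 70.4) / (160 − 0) = -0.0006250
∂h/∂y = (70.6 − 70.4) / (265 − 0) = +0.0007547
|∇h| = √(-0.0006250² + 0.0007547²) = 0.0009799
Seepage velocity v = K·i/n = 0.45 × 0.0009799 / 0.28 = 0.001575 m/day.
t = 100 / 0.001575 = 6.349e+04 days = 174 years.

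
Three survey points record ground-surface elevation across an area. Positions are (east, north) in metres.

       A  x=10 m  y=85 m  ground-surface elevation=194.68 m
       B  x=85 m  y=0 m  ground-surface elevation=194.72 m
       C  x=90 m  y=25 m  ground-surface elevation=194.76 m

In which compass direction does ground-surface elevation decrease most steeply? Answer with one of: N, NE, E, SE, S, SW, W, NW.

SW

Three-point gradient (reference A): Δ to B = (75, -85, +0.04), Δ to C = (80, -60, +0.08).
∂z/∂x = +0.001913, ∂z/∂y = +0.001217 (det = 2300).
Steepest decrease is along −∇f = (-0.001913 E, -0.001217 N) → southwest.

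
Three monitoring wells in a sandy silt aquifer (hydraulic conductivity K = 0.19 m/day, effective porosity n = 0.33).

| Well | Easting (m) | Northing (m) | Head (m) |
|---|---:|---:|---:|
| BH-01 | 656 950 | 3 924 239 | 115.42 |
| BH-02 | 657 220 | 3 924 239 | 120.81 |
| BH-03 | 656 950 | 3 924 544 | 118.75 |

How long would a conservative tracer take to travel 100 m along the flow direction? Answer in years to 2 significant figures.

∂h/∂x = (120.81 − 115.42) / (657220 − 656950) = +0.01996
∂h/∂y = (118.75 − 115.42) / (3924544 − 3924239) = +0.01092
|∇h| = √(0.01996² + 0.01092²) = 0.02275
Seepage velocity v = K·i/n = 0.19 × 0.02275 / 0.33 = 0.0131 m/day.
t = 100 / 0.0131 = 7634 days = 20.9 years.

21 years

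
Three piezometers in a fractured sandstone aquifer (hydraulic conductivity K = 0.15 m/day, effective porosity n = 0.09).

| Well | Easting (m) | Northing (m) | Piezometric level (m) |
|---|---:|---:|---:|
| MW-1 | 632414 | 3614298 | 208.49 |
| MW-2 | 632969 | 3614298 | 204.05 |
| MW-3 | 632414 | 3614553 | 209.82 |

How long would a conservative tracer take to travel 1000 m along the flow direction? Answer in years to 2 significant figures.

∂h/∂x = (204.05 − 208.49) / (632969 − 632414) = -0.008000
∂h/∂y = (209.82 − 208.49) / (3614553 − 3614298) = +0.005216
|∇h| = √(-0.008000² + 0.005216²) = 0.00955
Seepage velocity v = K·i/n = 0.15 × 0.00955 / 0.09 = 0.01592 m/day.
t = 1000 / 0.01592 = 6.281e+04 days = 172 years.

170 years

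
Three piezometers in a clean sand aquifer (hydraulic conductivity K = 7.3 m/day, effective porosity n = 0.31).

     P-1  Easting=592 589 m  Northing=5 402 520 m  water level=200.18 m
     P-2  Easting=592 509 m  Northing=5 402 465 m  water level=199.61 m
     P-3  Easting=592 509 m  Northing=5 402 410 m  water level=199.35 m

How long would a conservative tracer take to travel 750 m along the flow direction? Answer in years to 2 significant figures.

Differences from P-1: to P-2 (Δx, Δy, Δh) = (-80, -55, -0.57); to P-3 = (-80, -110, -0.83).
Solve a·Δx + b·Δy = Δh: det = (-80)·(-110) − (-80)·(-55) = 4400.
∂h/∂x = [(-0.57)·(-110) − (-0.83)·(-55)] / 4400 = +0.003875
∂h/∂y = [(-80)·(-0.83) − (-80)·(-0.57)] / 4400 = +0.004727
|∇h| = √(0.003875² + 0.004727²) = 0.006112
Seepage velocity v = K·i/n = 7.3 × 0.006112 / 0.31 = 0.1439 m/day.
t = 750 / 0.1439 = 5212 days = 14.3 years.

14 years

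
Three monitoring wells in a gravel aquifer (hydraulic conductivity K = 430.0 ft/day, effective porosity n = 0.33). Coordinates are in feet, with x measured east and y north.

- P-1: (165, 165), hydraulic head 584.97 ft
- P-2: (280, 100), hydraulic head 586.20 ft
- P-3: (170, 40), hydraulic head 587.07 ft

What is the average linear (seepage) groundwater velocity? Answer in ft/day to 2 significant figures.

22 ft/day

Taking P-1 as reference: P-2−P-1 = (115, -65, +1.23); P-3−P-1 = (5, -125, +2.10).
Determinant of the coordinate differences = 115·(-125) − 5·(-65) = -14050.
∂h/∂x = [(+1.23)·(-125) − (+2.10)·(-65)] / -14050 = +0.001228
∂h/∂y = [115·(+2.10) − 5·(+1.23)] / -14050 = -0.01675
|∇h| = √(0.001228² + -0.01675²) = 0.01679
Seepage velocity v = K·i/n = 430.0 × 0.01679 / 0.33 = 21.88 ft/day.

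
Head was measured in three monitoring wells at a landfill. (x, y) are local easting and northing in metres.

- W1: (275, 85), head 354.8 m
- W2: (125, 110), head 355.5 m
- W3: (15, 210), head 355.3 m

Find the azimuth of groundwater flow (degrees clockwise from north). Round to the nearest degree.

With h = a·x + b·y + c and W1 as origin, the differences give:
  (-150)·a + 25·b = +0.7
  (-260)·a + 125·b = +0.5
Eliminate b (×125 and ×25, subtract): -12250·a = 75.00 → a = ∂h/∂x = -0.006122
Back-substitute: b = ∂h/∂y = -0.008735.
Flow direction (−∇h) has components (+0.006122 E, +0.008735 N).
Azimuth = atan2(E, N) = atan2(+0.006122, +0.008735) = 35.0° ≈ 035°.

035°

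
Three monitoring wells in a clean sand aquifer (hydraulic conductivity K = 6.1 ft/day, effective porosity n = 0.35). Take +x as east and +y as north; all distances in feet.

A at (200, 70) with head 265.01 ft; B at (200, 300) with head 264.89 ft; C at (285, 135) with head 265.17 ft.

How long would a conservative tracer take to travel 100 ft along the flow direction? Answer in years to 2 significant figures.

Differences from A: to B (Δx, Δy, Δh) = (0, 230, -0.12); to C = (85, 65, +0.16).
Determinant of the coordinate differences = 0·65 − 85·230 = -19550.
∂h/∂x = [(-0.12)·65 − (+0.16)·230] / -19550 = +0.002281
∂h/∂y = [0·(+0.16) − 85·(-0.12)] / -19550 = -0.0005217
|∇h| = √(0.002281² + -0.0005217²) = 0.00234
Seepage velocity v = K·i/n = 6.1 × 0.00234 / 0.35 = 0.04078 ft/day.
t = 100 / 0.04078 = 2452 days = 6.71 years.

6.7 years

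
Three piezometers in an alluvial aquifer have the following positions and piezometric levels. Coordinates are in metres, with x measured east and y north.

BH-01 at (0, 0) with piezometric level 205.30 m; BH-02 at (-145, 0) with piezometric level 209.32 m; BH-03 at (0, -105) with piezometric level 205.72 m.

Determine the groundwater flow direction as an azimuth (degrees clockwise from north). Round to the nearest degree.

082°

∂h/∂x = (209.32 − 205.30) / (-145 − 0) = -0.02772
∂h/∂y = (205.72 − 205.30) / (-105 − 0) = -0.004000
Flow direction (−∇h) has components (+0.02772 E, +0.004000 N).
Azimuth = atan2(E, N) = atan2(+0.02772, +0.004000) = 81.8° ≈ 082°.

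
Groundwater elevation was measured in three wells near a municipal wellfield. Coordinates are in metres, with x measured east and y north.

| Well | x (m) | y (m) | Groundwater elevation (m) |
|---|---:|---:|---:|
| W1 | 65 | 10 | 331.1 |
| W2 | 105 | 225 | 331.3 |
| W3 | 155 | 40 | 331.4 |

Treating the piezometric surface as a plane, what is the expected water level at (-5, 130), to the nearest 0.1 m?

330.9 m

Differences from W1: to W2 (Δx, Δy, Δh) = (40, 215, +0.2); to W3 = (90, 30, +0.3).
Solve a·Δx + b·Δy = Δh: det = 40·30 − 90·215 = -18150.
∂h/∂x = [(+0.2)·30 − (+0.3)·215] / -18150 = +0.003223
∂h/∂y = [40·(+0.3) − 90·(+0.2)] / -18150 = +0.0003306
h(-5, 130) = 331.1 + (+0.003223)·(-70) + (+0.0003306)·(120) = 331.1 -0.226 +0.040 = 330.914 m.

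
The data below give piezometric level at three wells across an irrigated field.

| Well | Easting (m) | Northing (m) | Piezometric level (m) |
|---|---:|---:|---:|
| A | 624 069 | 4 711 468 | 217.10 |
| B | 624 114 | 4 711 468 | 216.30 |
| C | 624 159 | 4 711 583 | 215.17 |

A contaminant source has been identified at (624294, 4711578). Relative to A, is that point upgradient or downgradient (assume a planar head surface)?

downgradient

Taking A as reference: B−A = (45, 0, -0.80); C−A = (90, 115, -1.93).
Solve a·Δx + b·Δy = Δh: det = 45·115 − 90·0 = 5175.
∂h/∂x = [(-0.80)·115 − (-1.93)·0] / 5175 = -0.01778
∂h/∂y = [45·(-1.93) − 90·(-0.80)] / 5175 = -0.002870
Head at (624294, 4711578) = 217.10 + (-0.01778)·(225) + (-0.002870)·(110) = 212.78 m.
That is lower than the 217.10 m at A, so the point is downgradient.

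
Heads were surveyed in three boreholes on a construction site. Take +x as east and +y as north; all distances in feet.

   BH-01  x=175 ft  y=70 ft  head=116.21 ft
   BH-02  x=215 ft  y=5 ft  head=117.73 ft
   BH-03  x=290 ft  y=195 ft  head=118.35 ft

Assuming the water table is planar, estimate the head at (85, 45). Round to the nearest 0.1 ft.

114.0 ft

Taking BH-01 as reference: BH-02−BH-01 = (40, -65, +1.52); BH-03−BH-01 = (115, 125, +2.14).
Solve a·Δx + b·Δy = Δh: det = 40·125 − 115·(-65) = 12475.
∂h/∂x = [(+1.52)·125 − (+2.14)·(-65)] / 12475 = +0.02638
∂h/∂y = [40·(+2.14) − 115·(+1.52)] / 12475 = -0.007150
h(85, 45) = 116.21 + (+0.02638)·(-90) + (-0.007150)·(-25) = 116.21 -2.374 +0.179 = 114.014 ft.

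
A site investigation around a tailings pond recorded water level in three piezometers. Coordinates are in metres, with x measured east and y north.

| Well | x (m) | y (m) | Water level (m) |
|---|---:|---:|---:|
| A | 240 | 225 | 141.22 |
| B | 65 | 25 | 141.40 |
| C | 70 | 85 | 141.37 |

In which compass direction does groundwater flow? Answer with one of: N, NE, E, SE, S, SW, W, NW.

NE

Taking A as reference: B−A = (-175, -200, +0.18); C−A = (-170, -140, +0.15).
Solve a·Δx + b·Δy = Δh: det = (-175)·(-140) − (-170)·(-200) = -9500.
∂h/∂x = [(+0.18)·(-140) − (+0.15)·(-200)] / -9500 = -0.0005053
∂h/∂y = [(-175)·(+0.15) − (-170)·(+0.18)] / -9500 = -0.0004579
Flow = −∇h = (+0.0005053 east, +0.0004579 north), which points northeast.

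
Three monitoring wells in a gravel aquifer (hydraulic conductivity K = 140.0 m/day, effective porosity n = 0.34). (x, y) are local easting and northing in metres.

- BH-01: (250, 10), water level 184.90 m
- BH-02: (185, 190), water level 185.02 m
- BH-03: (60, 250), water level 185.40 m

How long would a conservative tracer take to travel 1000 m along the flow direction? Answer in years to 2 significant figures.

2.0 years

Taking BH-01 as reference: BH-02−BH-01 = (-65, 180, +0.12); BH-03−BH-01 = (-190, 240, +0.50).
Solve a·Δx + b·Δy = Δh: det = (-65)·240 − (-190)·180 = 18600.
∂h/∂x = [(+0.12)·240 − (+0.50)·180] / 18600 = -0.003290
∂h/∂y = [(-65)·(+0.50) − (-190)·(+0.12)] / 18600 = -0.0005215
|∇h| = √(-0.003290² + -0.0005215²) = 0.003331
Seepage velocity v = K·i/n = 140.0 × 0.003331 / 0.34 = 1.372 m/day.
t = 1000 / 1.372 = 728.9 days = 2 years.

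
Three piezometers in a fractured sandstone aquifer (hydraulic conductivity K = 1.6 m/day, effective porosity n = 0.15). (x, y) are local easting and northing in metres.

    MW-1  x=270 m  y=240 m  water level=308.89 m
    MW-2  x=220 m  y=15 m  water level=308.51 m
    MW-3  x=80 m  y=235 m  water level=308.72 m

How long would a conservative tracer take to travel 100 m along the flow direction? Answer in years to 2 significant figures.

15 years

Taking MW-1 as reference: MW-2−MW-1 = (-50, -225, -0.38); MW-3−MW-1 = (-190, -5, -0.17).
Solve a·Δx + b·Δy = Δh: det = (-50)·(-5) − (-190)·(-225) = -42500.
∂h/∂x = [(-0.38)·(-5) − (-0.17)·(-225)] / -42500 = +0.0008553
∂h/∂y = [(-50)·(-0.17) − (-190)·(-0.38)] / -42500 = +0.001499
|∇h| = √(0.0008553² + 0.001499²) = 0.001726
Seepage velocity v = K·i/n = 1.6 × 0.001726 / 0.15 = 0.01841 m/day.
t = 100 / 0.01841 = 5432 days = 14.9 years.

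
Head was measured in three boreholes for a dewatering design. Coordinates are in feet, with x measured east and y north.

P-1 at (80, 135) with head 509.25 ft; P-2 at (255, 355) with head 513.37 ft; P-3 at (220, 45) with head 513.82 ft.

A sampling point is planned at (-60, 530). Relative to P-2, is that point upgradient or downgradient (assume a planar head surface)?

Taking P-1 as reference: P-2−P-1 = (175, 220, +4.12); P-3−P-1 = (140, -90, +4.57).
Solve a·Δx + b·Δy = Δh: det = 175·(-90) − 140·220 = -46550.
∂h/∂x = [(+4.12)·(-90) − (+4.57)·220] / -46550 = +0.02956
∂h/∂y = [175·(+4.57) − 140·(+4.12)] / -46550 = -0.004789
Head at (-60, 530) = 509.25 + (+0.02956)·(-140) + (-0.004789)·(395) = 503.22 ft.
That is lower than the 513.37 ft at P-2, so the point is downgradient.

downgradient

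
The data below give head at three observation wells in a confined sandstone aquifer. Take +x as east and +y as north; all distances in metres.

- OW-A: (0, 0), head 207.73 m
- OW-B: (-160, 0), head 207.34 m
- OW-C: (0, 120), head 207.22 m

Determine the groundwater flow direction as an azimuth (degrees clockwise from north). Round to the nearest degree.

330°

∂h/∂x = (207.34 − 207.73) / (-160 − 0) = +0.002437
∂h/∂y = (207.22 − 207.73) / (120 − 0) = -0.004250
Flow direction (−∇h) has components (-0.002437 E, +0.004250 N).
Azimuth = atan2(E, N) = atan2(-0.002437, +0.004250) = 330.2° ≈ 330°.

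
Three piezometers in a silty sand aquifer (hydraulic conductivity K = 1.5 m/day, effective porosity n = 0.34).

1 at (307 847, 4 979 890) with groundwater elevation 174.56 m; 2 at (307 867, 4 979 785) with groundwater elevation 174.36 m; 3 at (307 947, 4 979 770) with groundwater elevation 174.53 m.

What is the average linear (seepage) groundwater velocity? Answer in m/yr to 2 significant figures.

With h = a·x + b·y + c and 1 as origin, the differences give:
  20·a + (-105)·b = -0.20
  100·a + (-120)·b = -0.03
Eliminate b (×(-120) and ×(-105), subtract): 8100·a = 20.850 → a = ∂h/∂x = +0.002574
Back-substitute: b = ∂h/∂y = +0.002395.
|∇h| = √(0.002574² + 0.002395²) = 0.003516
Seepage velocity v = K·i/n = 1.5 × 0.003516 / 0.34 = 0.01551 m/day = 5.665 m/yr.

5.7 m/yr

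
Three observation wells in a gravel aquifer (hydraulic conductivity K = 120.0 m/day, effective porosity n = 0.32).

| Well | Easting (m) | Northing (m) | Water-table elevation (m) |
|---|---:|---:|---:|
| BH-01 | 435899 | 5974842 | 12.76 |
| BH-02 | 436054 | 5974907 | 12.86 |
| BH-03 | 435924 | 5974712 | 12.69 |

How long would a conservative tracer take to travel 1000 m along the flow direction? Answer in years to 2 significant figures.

Three-point gradient (reference BH-01): Δ to BH-02 = (155, 65, +0.10), Δ to BH-03 = (25, -130, -0.07).
∂h/∂x = +0.0003881, ∂h/∂y = +0.0006131 (det = -21775).
|∇h| = √(0.0003881² + 0.0006131²) = 0.0007256
Seepage velocity v = K·i/n = 120.0 × 0.0007256 / 0.32 = 0.2721 m/day.
t = 1000 / 0.2721 = 3675 days = 10.1 years.

10 years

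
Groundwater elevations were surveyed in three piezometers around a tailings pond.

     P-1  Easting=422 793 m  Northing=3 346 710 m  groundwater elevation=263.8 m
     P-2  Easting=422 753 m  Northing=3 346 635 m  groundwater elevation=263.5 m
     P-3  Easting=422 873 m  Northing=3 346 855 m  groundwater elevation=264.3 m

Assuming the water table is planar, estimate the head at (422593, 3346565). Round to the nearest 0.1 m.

266.9 m

With h = a·x + b·y + c and P-1 as origin, the differences give:
  (-40)·a + (-75)·b = -0.3
  80·a + 145·b = +0.5
Eliminate b (×145 and ×(-75), subtract): 200·a = -6.00 → a = ∂h/∂x = -0.03000
Back-substitute: b = ∂h/∂y = +0.02000.
h(422593, 3346565) = 263.8 + (-0.03000)·(-200) + (+0.02000)·(-145) = 263.8 +6.000 -2.900 = 266.900 m.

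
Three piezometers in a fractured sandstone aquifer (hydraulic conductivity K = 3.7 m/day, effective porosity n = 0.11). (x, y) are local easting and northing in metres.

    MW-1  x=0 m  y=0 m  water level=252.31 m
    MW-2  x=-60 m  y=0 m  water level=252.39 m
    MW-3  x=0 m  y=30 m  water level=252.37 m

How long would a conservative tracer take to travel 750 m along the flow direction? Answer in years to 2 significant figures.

25 years

∂h/∂x = (252.39 − 252.31) / (-60 − 0) = -0.001333
∂h/∂y = (252.37 − 252.31) / (30 − 0) = +0.002000
|∇h| = √(-0.001333² + 0.002000²) = 0.002404
Seepage velocity v = K·i/n = 3.7 × 0.002404 / 0.11 = 0.08086 m/day.
t = 750 / 0.08086 = 9275 days = 25.4 years.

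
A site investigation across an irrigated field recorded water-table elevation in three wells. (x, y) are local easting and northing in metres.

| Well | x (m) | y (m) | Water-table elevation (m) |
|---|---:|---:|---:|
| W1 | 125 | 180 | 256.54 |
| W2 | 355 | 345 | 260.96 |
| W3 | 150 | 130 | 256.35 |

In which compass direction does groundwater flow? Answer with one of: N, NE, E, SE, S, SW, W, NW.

Taking W1 as reference: W2−W1 = (230, 165, +4.42); W3−W1 = (25, -50, -0.19).
Determinant of the coordinate differences = 230·(-50) − 25·165 = -15625.
∂h/∂x = [(+4.42)·(-50) − (-0.19)·165] / -15625 = +0.01214
∂h/∂y = [230·(-0.19) − 25·(+4.42)] / -15625 = +0.009869
Flow = −∇h = (-0.01214 east, -0.009869 north), which points southwest.

SW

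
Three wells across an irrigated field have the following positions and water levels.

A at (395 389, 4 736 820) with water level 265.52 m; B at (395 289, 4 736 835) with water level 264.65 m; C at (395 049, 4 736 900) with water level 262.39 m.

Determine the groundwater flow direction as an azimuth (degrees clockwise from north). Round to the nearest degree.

307°

Taking A as reference: B−A = (-100, 15, -0.87); C−A = (-340, 80, -3.13).
Solve a·Δx + b·Δy = Δh: det = (-100)·80 − (-340)·15 = -2900.
∂h/∂x = [(-0.87)·80 − (-3.13)·15] / -2900 = +0.007810
∂h/∂y = [(-100)·(-3.13) − (-340)·(-0.87)] / -2900 = -0.005931
Flow direction (−∇h) has components (-0.007810 E, +0.005931 N).
Azimuth = atan2(E, N) = atan2(-0.007810, +0.005931) = 307.2° ≈ 307°.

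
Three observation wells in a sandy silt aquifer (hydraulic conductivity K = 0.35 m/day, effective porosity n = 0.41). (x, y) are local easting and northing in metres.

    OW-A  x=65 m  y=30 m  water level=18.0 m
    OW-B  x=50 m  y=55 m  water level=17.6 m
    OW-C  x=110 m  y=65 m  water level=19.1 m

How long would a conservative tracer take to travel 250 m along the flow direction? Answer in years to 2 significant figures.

32 years

Differences from OW-A: to OW-B (Δx, Δy, Δh) = (-15, 25, -0.4); to OW-C = (45, 35, +1.1).
Determinant of the coordinate differences = (-15)·35 − 45·25 = -1650.
∂h/∂x = [(-0.4)·35 − (+1.1)·25] / -1650 = +0.02515
∂h/∂y = [(-15)·(+1.1) − 45·(-0.4)] / -1650 = -0.0009091
|∇h| = √(0.02515² + -0.0009091²) = 0.02517
Seepage velocity v = K·i/n = 0.35 × 0.02517 / 0.41 = 0.02149 m/day.
t = 250 / 0.02149 = 1.163e+04 days = 31.8 years.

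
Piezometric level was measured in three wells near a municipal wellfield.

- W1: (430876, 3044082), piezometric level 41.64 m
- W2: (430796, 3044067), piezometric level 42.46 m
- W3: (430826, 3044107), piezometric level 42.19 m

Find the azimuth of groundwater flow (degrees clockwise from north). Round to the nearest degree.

With h = a·x + b·y + c and W1 as origin, the differences give:
  (-80)·a + (-15)·b = +0.82
  (-50)·a + 25·b = +0.55
Eliminate b (×25 and ×(-15), subtract): -2750·a = 28.750 → a = ∂h/∂x = -0.01045
Back-substitute: b = ∂h/∂y = +0.001091.
Flow direction (−∇h) has components (+0.01045 E, -0.001091 N).
Azimuth = atan2(E, N) = atan2(+0.01045, -0.001091) = 96.0° ≈ 096°.

096°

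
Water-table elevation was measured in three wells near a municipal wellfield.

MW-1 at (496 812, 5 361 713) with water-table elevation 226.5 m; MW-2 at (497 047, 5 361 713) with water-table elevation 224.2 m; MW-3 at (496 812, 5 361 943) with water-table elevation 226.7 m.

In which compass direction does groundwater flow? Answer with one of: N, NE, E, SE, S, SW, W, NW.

∂h/∂x = (224.2 − 226.5) / (497047 − 496812) = -0.009787
∂h/∂y = (226.7 − 226.5) / (5361943 − 5361713) = +0.0008696
Flow = −∇h = (+0.009787 east, -0.0008696 north), which points east.

E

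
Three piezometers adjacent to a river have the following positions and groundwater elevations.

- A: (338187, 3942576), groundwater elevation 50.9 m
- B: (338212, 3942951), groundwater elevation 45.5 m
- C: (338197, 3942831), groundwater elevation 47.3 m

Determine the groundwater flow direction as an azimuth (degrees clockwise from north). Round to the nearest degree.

037°

Taking A as reference: B−A = (25, 375, -5.4); C−A = (10, 255, -3.6).
Determinant of the coordinate differences = 25·255 − 10·375 = 2625.
∂h/∂x = [(-5.4)·255 − (-3.6)·375] / 2625 = -0.01029
∂h/∂y = [25·(-3.6) − 10·(-5.4)] / 2625 = -0.01371
Flow direction (−∇h) has components (+0.01029 E, +0.01371 N).
Azimuth = atan2(E, N) = atan2(+0.01029, +0.01371) = 36.9° ≈ 037°.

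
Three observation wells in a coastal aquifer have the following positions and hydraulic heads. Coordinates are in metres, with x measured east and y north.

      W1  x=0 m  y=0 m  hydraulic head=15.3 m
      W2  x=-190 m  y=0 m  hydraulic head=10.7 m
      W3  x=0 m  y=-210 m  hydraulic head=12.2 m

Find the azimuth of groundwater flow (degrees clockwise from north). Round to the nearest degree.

239°

∂h/∂x = (10.7 − 15.3) / (-190 − 0) = +0.02421
∂h/∂y = (12.2 − 15.3) / (-210 − 0) = +0.01476
Flow direction (−∇h) has components (-0.02421 E, -0.01476 N).
Azimuth = atan2(E, N) = atan2(-0.02421, -0.01476) = 238.6° ≈ 239°.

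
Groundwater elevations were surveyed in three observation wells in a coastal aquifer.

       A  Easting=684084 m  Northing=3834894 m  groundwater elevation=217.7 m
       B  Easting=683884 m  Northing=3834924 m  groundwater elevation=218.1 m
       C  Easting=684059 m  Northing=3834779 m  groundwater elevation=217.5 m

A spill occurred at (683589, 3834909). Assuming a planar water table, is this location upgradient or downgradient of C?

upgradient

With h = a·x + b·y + c and A as origin, the differences give:
  (-200)·a + 30·b = +0.4
  (-25)·a + (-115)·b = -0.2
Eliminate b (×(-115) and ×30, subtract): 23750·a = -40.00 → a = ∂h/∂x = -0.001684
Back-substitute: b = ∂h/∂y = +0.002105.
Head at (683589, 3834909) = 217.7 + (-0.001684)·(-495) + (+0.002105)·(15) = 218.57 m.
That is higher than the 217.5 m at C, so the point is upgradient.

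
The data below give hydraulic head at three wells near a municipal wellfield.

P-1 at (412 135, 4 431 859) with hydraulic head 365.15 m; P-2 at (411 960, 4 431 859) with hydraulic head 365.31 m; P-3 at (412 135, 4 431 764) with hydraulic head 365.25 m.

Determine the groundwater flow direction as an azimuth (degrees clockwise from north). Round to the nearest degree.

∂h/∂x = (365.31 − 365.15) / (411960 − 412135) = -0.0009143
∂h/∂y = (365.25 − 365.15) / (4431764 − 4431859) = -0.001053
Flow direction (−∇h) has components (+0.0009143 E, +0.001053 N).
Azimuth = atan2(E, N) = atan2(+0.0009143, +0.001053) = 41.0° ≈ 041°.

041°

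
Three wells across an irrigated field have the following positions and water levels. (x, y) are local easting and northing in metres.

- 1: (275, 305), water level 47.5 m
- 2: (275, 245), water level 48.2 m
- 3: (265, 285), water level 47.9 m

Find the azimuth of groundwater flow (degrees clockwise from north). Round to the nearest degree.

055°

Taking 1 as reference: 2−1 = (0, -60, +0.7); 3−1 = (-10, -20, +0.4).
Determinant of the coordinate differences = 0·(-20) − (-10)·(-60) = -600.
∂h/∂x = [(+0.7)·(-20) − (+0.4)·(-60)] / -600 = -0.01667
∂h/∂y = [0·(+0.4) − (-10)·(+0.7)] / -600 = -0.01167
Flow direction (−∇h) has components (+0.01667 E, +0.01167 N).
Azimuth = atan2(E, N) = atan2(+0.01667, +0.01167) = 55.0° ≈ 055°.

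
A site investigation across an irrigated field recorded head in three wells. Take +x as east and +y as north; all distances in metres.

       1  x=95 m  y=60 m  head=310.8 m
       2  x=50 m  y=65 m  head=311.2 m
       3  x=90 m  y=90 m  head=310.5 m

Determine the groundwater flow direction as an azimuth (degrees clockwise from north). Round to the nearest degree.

Differences from 1: to 2 (Δx, Δy, Δh) = (-45, 5, +0.4); to 3 = (-5, 30, -0.3).
Determinant of the coordinate differences = (-45)·30 − (-5)·5 = -1325.
∂h/∂x = [(+0.4)·30 − (-0.3)·5] / -1325 = -0.01019
∂h/∂y = [(-45)·(-0.3) − (-5)·(+0.4)] / -1325 = -0.01170
Flow direction (−∇h) has components (+0.01019 E, +0.01170 N).
Azimuth = atan2(E, N) = atan2(+0.01019, +0.01170) = 41.1° ≈ 041°.

041°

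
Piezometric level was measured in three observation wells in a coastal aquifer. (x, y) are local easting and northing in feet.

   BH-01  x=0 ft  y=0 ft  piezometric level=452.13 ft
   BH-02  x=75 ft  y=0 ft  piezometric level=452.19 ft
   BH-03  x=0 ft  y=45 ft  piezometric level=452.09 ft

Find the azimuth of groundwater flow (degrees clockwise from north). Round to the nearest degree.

∂h/∂x = (452.19 − 452.13) / (75 − 0) = +0.0008000
∂h/∂y = (452.09 − 452.13) / (45 − 0) = -0.0008889
Flow direction (−∇h) has components (-0.0008000 E, +0.0008889 N).
Azimuth = atan2(E, N) = atan2(-0.0008000, +0.0008889) = 318.0° ≈ 318°.

318°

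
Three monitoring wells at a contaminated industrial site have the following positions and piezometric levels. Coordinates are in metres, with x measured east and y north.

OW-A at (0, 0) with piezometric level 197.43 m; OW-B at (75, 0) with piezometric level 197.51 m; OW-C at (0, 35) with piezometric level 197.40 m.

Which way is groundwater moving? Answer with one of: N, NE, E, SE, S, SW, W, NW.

NW

∂h/∂x = (197.51 − 197.43) / (75 − 0) = +0.001067
∂h/∂y = (197.40 − 197.43) / (35 − 0) = -0.0008571
Flow = −∇h = (-0.001067 east, +0.0008571 north), which points northwest.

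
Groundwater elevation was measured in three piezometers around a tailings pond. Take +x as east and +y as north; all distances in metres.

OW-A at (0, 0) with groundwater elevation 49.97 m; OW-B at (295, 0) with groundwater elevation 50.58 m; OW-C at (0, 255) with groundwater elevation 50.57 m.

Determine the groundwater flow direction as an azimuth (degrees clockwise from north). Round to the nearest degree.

221°

∂h/∂x = (50.58 − 49.97) / (295 − 0) = +0.002068
∂h/∂y = (50.57 − 49.97) / (255 − 0) = +0.002353
Flow direction (−∇h) has components (-0.002068 E, -0.002353 N).
Azimuth = atan2(E, N) = atan2(-0.002068, -0.002353) = 221.3° ≈ 221°.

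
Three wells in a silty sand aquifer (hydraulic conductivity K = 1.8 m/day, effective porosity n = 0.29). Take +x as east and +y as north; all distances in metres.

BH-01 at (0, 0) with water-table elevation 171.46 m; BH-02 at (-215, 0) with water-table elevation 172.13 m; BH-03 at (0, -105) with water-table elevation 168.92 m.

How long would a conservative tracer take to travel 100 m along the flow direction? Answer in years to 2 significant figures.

1.8 years

∂h/∂x = (172.13 − 171.46) / (-215 − 0) = -0.003116
∂h/∂y = (168.92 − 171.46) / (-105 − 0) = +0.02419
|∇h| = √(-0.003116² + 0.02419²) = 0.02439
Seepage velocity v = K·i/n = 1.8 × 0.02439 / 0.29 = 0.1514 m/day.
t = 100 / 0.1514 = 660.5 days = 1.81 years.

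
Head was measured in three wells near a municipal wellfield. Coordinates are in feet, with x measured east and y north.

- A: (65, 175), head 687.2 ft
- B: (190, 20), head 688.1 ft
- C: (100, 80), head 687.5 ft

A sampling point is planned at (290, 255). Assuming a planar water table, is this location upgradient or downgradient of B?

upgradient

Differences from A: to B (Δx, Δy, Δh) = (125, -155, +0.9); to C = (35, -95, +0.3).
Determinant of the coordinate differences = 125·(-95) − 35·(-155) = -6450.
∂h/∂x = [(+0.9)·(-95) − (+0.3)·(-155)] / -6450 = +0.006047
∂h/∂y = [125·(+0.3) − 35·(+0.9)] / -6450 = -0.0009302
Head at (290, 255) = 687.2 + (+0.006047)·(225) + (-0.0009302)·(80) = 688.49 ft.
That is higher than the 688.1 ft at B, so the point is upgradient.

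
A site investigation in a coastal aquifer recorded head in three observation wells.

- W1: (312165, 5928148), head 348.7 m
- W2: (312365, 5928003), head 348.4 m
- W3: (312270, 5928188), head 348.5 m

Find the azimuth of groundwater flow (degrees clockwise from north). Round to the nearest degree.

Differences from W1: to W2 (Δx, Δy, Δh) = (200, -145, -0.3); to W3 = (105, 40, -0.2).
Solve a·Δx + b·Δy = Δh: det = 200·40 − 105·(-145) = 23225.
∂h/∂x = [(-0.3)·40 − (-0.2)·(-145)] / 23225 = -0.001765
∂h/∂y = [200·(-0.2) − 105·(-0.3)] / 23225 = -0.0003660
Flow direction (−∇h) has components (+0.001765 E, +0.0003660 N).
Azimuth = atan2(E, N) = atan2(+0.001765, +0.0003660) = 78.3° ≈ 078°.

078°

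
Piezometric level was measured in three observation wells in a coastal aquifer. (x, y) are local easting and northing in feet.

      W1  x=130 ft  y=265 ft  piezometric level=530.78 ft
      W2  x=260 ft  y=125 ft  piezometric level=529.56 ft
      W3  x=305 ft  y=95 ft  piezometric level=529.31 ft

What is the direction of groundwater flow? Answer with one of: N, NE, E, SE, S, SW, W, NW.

Differences from W1: to W2 (Δx, Δy, Δh) = (130, -140, -1.22); to W3 = (175, -170, -1.47).
Determinant of the coordinate differences = 130·(-170) − 175·(-140) = 2400.
∂h/∂x = [(-1.22)·(-170) − (-1.47)·(-140)] / 2400 = +0.0006667
∂h/∂y = [130·(-1.47) − 175·(-1.22)] / 2400 = +0.009333
Flow = −∇h = (-0.0006667 east, -0.009333 north), which points south.

S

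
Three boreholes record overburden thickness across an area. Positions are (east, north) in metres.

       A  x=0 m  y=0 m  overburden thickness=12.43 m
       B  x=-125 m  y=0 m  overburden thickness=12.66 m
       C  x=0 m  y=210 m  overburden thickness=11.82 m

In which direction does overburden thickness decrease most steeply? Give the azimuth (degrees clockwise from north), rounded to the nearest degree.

∂d/∂x = (12.66 − 12.43) / (-125 − 0) = -0.001840
∂d/∂y = (11.82 − 12.43) / (210 − 0) = -0.002905
Steepest decrease is along −∇f: components (+0.001840 E, +0.002905 N).
Azimuth = atan2(+0.001840, +0.002905) = 32.4° ≈ 032°.

032°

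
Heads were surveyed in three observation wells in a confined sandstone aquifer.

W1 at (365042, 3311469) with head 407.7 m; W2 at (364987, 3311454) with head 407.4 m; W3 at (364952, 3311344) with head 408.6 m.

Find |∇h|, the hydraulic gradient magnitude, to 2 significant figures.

0.017

Differences from W1: to W2 (Δx, Δy, Δh) = (-55, -15, -0.3); to W3 = (-90, -125, +0.9).
Determinant of the coordinate differences = (-55)·(-125) − (-90)·(-15) = 5525.
∂h/∂x = [(-0.3)·(-125) − (+0.9)·(-15)] / 5525 = +0.009231
∂h/∂y = [(-55)·(+0.9) − (-90)·(-0.3)] / 5525 = -0.01385
|∇h| = √(0.009231² + -0.01385²) = 0.01664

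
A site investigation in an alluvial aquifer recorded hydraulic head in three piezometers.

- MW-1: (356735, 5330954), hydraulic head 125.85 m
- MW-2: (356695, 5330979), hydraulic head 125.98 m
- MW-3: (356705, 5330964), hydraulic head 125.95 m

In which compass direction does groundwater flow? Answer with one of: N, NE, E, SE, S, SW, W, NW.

With h = a·x + b·y + c and MW-1 as origin, the differences give:
  (-40)·a + 25·b = +0.13
  (-30)·a + 10·b = +0.10
Eliminate b (×10 and ×25, subtract): 350·a = -1.200 → a = ∂h/∂x = -0.003429
Back-substitute: b = ∂h/∂y = -0.0002857.
Flow = −∇h = (+0.003429 east, +0.0002857 north), which points east.

E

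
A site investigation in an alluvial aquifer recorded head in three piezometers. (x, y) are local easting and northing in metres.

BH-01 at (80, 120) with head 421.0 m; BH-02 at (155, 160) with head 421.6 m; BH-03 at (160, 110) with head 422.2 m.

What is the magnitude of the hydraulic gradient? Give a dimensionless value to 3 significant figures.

Taking BH-01 as reference: BH-02−BH-01 = (75, 40, +0.6); BH-03−BH-01 = (80, -10, +1.2).
Solve a·Δx + b·Δy = Δh: det = 75·(-10) − 80·40 = -3950.
∂h/∂x = [(+0.6)·(-10) − (+1.2)·40] / -3950 = +0.01367
∂h/∂y = [75·(+1.2) − 80·(+0.6)] / -3950 = -0.01063
|∇h| = √(0.01367² + -0.01063²) = 0.01732

0.0173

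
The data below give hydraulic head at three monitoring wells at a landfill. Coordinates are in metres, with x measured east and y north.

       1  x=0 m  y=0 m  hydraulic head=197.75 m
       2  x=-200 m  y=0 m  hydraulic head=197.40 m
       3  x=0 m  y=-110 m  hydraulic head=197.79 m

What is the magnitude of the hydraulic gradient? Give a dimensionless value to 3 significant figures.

0.00179

∂h/∂x = (197.40 − 197.75) / (-200 − 0) = +0.001750
∂h/∂y = (197.79 − 197.75) / (-110 − 0) = -0.0003636
|∇h| = √(0.001750² + -0.0003636²) = 0.001787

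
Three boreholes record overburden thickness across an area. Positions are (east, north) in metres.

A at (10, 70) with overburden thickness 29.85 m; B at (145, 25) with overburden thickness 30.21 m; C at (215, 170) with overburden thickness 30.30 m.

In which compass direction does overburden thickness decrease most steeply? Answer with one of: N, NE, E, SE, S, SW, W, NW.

With d = a·x + b·y + c and A as origin, the differences give:
  135·a + (-45)·b = +0.36
  205·a + 100·b = +0.45
Eliminate b (×100 and ×(-45), subtract): 22725·a = 56.250 → a = ∂d/∂x = +0.002475
Back-substitute: b = ∂d/∂y = -0.0005743.
Steepest decrease is along −∇f = (-0.002475 E, +0.0005743 N) → west.

W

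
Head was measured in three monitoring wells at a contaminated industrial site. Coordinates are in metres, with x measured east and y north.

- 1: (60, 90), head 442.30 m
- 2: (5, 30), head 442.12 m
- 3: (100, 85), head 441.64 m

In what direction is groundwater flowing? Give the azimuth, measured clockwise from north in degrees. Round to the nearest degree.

Three-point gradient (reference 1): Δ to 2 = (-55, -60, -0.18), Δ to 3 = (40, -5, -0.66).
∂h/∂x = -0.01447, ∂h/∂y = +0.01626 (det = 2675).
Flow direction (−∇h) has components (+0.01447 E, -0.01626 N).
Azimuth = atan2(E, N) = atan2(+0.01447, -0.01626) = 138.3° ≈ 138°.

138°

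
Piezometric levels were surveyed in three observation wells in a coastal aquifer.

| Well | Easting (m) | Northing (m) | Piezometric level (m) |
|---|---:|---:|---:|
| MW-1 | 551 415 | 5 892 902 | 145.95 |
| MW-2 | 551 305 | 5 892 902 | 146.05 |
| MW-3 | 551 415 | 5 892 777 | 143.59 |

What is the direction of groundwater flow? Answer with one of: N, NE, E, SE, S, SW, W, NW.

S

∂h/∂x = (146.05 − 145.95) / (551305 − 551415) = -0.0009091
∂h/∂y = (143.59 − 145.95) / (5892777 − 5892902) = +0.01888
Flow = −∇h = (+0.0009091 east, -0.01888 north), which points south.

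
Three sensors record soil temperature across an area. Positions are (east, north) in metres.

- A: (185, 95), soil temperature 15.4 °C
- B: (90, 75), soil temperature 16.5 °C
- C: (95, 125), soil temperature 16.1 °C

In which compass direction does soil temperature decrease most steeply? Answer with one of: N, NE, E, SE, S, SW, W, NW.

With T = a·x + b·y + c and A as origin, the differences give:
  (-95)·a + (-20)·b = +1.1
  (-90)·a + 30·b = +0.7
Eliminate b (×30 and ×(-20), subtract): -4650·a = 47.00 → a = ∂T/∂x = -0.01011
Back-substitute: b = ∂T/∂y = -0.006989.
Steepest decrease is along −∇f = (+0.01011 E, +0.006989 N) → northeast.

NE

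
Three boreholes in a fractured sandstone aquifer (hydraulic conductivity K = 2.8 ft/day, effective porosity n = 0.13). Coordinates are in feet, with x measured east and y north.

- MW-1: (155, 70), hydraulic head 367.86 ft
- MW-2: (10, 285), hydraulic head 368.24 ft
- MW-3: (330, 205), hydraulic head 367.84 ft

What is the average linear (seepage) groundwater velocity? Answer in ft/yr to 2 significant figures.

Differences from MW-1: to MW-2 (Δx, Δy, Δh) = (-145, 215, +0.38); to MW-3 = (175, 135, -0.02).
Determinant of the coordinate differences = (-145)·135 − 175·215 = -57200.
∂h/∂x = [(+0.38)·135 − (-0.02)·215] / -57200 = -0.0009720
∂h/∂y = [(-145)·(-0.02) − 175·(+0.38)] / -57200 = +0.001112
|∇h| = √(-0.0009720² + 0.001112²) = 0.001477
Seepage velocity v = K·i/n = 2.8 × 0.001477 / 0.13 = 0.03181 ft/day = 11.62 ft/yr.

12 ft/yr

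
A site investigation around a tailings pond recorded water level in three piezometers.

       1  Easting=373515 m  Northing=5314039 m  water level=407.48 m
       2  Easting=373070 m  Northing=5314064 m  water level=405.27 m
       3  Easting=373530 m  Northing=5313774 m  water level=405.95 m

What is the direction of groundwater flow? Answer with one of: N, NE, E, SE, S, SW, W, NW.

SW

Taking 1 as reference: 2−1 = (-445, 25, -2.21); 3−1 = (15, -265, -1.53).
Solve a·Δx + b·Δy = Δh: det = (-445)·(-265) − 15·25 = 117550.
∂h/∂x = [(-2.21)·(-265) − (-1.53)·25] / 117550 = +0.005308
∂h/∂y = [(-445)·(-1.53) − 15·(-2.21)] / 117550 = +0.006074
Flow = −∇h = (-0.005308 east, -0.006074 north), which points southwest.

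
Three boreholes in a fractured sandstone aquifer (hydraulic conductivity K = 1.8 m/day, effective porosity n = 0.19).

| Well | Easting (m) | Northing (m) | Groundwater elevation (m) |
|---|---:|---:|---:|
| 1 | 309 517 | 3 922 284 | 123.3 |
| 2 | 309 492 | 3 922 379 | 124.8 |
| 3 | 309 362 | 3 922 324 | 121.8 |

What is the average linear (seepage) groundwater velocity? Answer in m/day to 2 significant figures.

With h = a·x + b·y + c and 1 as origin, the differences give:
  (-25)·a + 95·b = +1.5
  (-155)·a + 40·b = -1.5
Eliminate b (×40 and ×95, subtract): 13725·a = 202.50 → a = ∂h/∂x = +0.01475
Back-substitute: b = ∂h/∂y = +0.01967.
|∇h| = √(0.01475² + 0.01967²) = 0.02459
Seepage velocity v = K·i/n = 1.8 × 0.02459 / 0.19 = 0.233 m/day.

0.23 m/day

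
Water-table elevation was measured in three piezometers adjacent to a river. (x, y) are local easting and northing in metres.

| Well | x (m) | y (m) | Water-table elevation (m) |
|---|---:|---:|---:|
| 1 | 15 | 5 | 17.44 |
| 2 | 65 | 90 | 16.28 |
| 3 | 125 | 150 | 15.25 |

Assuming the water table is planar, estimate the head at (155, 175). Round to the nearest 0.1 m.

14.8 m

Three-point gradient (reference 1): Δ to 2 = (50, 85, -1.16), Δ to 3 = (110, 145, -2.19).
∂h/∂x = -0.008548, ∂h/∂y = -0.008619 (det = -2100).
h(155, 175) = 17.44 + (-0.008548)·(140) + (-0.008619)·(170) = 17.44 -1.197 -1.465 = 14.778 m.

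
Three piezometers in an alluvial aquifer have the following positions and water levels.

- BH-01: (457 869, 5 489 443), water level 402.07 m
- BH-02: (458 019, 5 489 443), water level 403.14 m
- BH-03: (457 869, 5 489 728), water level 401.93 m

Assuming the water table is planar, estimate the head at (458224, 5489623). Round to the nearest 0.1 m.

∂h/∂x = (403.14 − 402.07) / (458019 − 457869) = +0.007133
∂h/∂y = (401.93 − 402.07) / (5489728 − 5489443) = -0.0004912
h(458224, 5489623) = 402.07 + (+0.007133)·(355) + (-0.0004912)·(180) = 402.07 +2.532 -0.088 = 404.514 m.

404.5 m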